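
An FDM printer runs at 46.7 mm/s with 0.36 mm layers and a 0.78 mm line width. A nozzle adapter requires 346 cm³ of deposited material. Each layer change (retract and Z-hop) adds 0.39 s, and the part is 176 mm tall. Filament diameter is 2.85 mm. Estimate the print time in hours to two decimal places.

Extrusion cross-section = 0.36 × 0.78, so 0.2808 mm².
Total extruded path = 346000/0.2808 = 1232193.7 mm.
Print-move time = 1232193.7 / 46.7, so 26385.3 s.
Number of layers: 176 / 0.36 → 489 (rounded up).
Layer-change overhead = 489 × 0.39 = 190.71 s.
Altogether 26385.3 + 190.71 = 26576.01 s, i.e. 7.38 hours.

7.38 hours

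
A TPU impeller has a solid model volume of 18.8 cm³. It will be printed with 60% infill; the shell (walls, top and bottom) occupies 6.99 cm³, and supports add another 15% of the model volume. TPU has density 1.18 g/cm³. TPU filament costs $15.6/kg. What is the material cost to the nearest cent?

Volume inside the shell = 18.8 − 6.99 = 11.81 cm³.
Infill volume = 0.60 × 11.81 = 7.086 cm³.
Support = 0.15 × 18.8 = 2.82 cm³.
Deposited volume: 6.99 + 7.086 + 2.82 → 16.896 cm³.
Mass = 16.896 × 1.18 = 19.93728 g.
At $15.6/kg: 19.93728/1000 × 15.6 = $0.31.

$0.31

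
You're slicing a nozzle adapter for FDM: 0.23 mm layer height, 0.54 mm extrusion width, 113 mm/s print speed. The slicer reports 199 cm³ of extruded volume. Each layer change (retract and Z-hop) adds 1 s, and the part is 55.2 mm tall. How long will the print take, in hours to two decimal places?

4.01 hours

Bead cross-section = 0.23 × 0.54, so 0.1242 mm².
Path length: 199000 mm³ / 0.1242 mm² → 1602254.4 mm.
Time extruding = 1602254.4 / 113, so 14179.2 s.
Number of layers: 55.2 / 0.23 → 240 (rounded up).
Z-hop total = 240 × 1 = 240 s.
Altogether 14179.2 + 240 = 14419.2 s, i.e. 4.01 hours.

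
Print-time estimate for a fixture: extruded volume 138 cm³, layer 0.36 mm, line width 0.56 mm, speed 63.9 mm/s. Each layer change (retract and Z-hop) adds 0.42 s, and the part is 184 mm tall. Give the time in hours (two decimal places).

Extrusion cross-section = 0.36 × 0.56 = 0.2016 mm².
Toolpath length = 138 cm³ / 0.2016 mm² = 138000 / 0.2016 = 684523.8 mm.
Print-move time: 684523.8 / 63.9 → 10712.4 s.
Layers = ⌈184/0.36⌉ = 512.
Non-print overhead: 512 × 0.42 → 215.04 s.
Altogether 10712.4 + 215.04 = 10927.44 s, i.e. 3.04 hours.

3.04 hours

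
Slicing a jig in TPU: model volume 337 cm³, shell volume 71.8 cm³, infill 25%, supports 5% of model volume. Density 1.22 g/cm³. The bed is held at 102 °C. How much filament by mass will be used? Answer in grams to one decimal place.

189.0 g

Interior volume = 337 − 71.8, so 265.2 cm³.
Infill deposited = 0.25 × 265.2, so 66.3 cm³.
Support = 0.05 × 337 = 16.85 cm³.
Total printed volume = 71.8 + 66.3 + 16.85 = 154.95 cm³.
Mass = 154.95 × 1.22, so 189.039 g.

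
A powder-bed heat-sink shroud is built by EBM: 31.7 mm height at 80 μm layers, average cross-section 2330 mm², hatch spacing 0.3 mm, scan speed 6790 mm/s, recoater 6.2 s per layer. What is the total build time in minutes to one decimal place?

48.6 minutes

Layer count = ceil(31.7 / 0.08) = 397.
Hatch length per layer = 2330 / 0.3, so 7766.7 mm.
Per-layer scan time: 7766.7 / 6790 → 1.1438 s.
Per-layer time = 1.1438 + 6.2 = 7.3438 s.
Total: 397 × 7.3438 s = 2915.4886 s → 48.6 minutes.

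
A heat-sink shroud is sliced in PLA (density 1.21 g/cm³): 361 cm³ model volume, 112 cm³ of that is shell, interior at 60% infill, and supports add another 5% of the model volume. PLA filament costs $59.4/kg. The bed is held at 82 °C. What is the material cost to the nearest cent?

$20.09

Interior volume = 361 − 112 = 249 cm³.
Infill volume = 0.60 × 249, so 149.4 cm³.
Support = 0.05 × 361 = 18.05 cm³.
Total printed volume = 112 + 149.4 + 18.05, so 279.45 cm³.
Mass = 279.45 × 1.21, so 338.1345 g.
At $59.4/kg: 338.1345/1000 × 59.4 = $20.09.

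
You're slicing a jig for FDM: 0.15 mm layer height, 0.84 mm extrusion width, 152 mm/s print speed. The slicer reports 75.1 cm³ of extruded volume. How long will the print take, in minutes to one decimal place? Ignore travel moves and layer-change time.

65.4 minutes

Bead cross-section: 0.15 × 0.84 → 0.126 mm².
Total extruded path = 75100/0.126 = 596031.7 mm.
Extrusion time: 596031.7 / 152 → 3921.3 s.
That's 3921.3 s → 65.4 minutes.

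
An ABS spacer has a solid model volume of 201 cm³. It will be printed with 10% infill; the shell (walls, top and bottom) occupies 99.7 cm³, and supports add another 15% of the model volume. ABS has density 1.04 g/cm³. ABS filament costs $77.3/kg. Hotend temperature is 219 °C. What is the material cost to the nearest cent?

$11.25

Interior volume = 201 − 99.7 = 101.3 cm³.
Infill volume: 0.10 × 101.3 → 10.13 cm³.
Support = 0.15 × 201 = 30.15 cm³.
Deposited volume = 99.7 + 10.13 + 30.15, so 139.98 cm³.
Mass: 139.98 × 1.04 → 145.5792 g.
At $77.3/kg: 145.5792/1000 × 77.3 = $11.25.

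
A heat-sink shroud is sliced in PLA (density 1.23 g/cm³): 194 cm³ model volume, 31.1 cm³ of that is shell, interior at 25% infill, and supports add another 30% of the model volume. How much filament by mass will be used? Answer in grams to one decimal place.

159.9 g

Infill region = 194 − 31.1, so 162.9 cm³.
Infill deposited = 0.25 × 162.9, so 40.725 cm³.
Support = 0.30 × 194 = 58.2 cm³.
Total extruded = 31.1 + 40.725 + 58.2, so 130.025 cm³.
Mass = 130.025 × 1.23 = 159.93075 g.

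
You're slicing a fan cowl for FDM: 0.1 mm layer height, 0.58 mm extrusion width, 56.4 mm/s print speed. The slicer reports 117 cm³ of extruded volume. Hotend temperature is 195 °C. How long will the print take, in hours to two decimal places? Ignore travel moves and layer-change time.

9.94 hours

Line area = 0.1 × 0.58 = 0.058 mm².
Toolpath length = 117 cm³ / 0.058 mm² = 117000 / 0.058 = 2017241.4 mm.
Extrusion time = 2017241.4 / 56.4 = 35766.7 s.
That's 35766.7 s → 9.94 hours.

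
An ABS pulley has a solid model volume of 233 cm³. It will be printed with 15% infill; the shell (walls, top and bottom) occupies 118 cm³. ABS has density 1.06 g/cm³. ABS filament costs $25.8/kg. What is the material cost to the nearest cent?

Interior volume: 233 − 118 → 115 cm³.
Deposited infill = 0.15 × 115 = 17.25 cm³.
Total extruded = 118 + 17.25, so 135.25 cm³.
Mass = 135.25 × 1.06, so 143.365 g.
At $25.8/kg: 143.365/1000 × 25.8 = $3.70.

$3.70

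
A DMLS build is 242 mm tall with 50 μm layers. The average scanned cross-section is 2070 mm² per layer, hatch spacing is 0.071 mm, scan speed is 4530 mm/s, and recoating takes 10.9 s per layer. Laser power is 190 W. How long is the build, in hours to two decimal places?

23.31 hours

Number of layers: 242 / 0.05 → 4840 (rounded up).
Hatch length per layer = 2070 / 0.071 = 29154.9 mm.
Laser time per layer = 29154.9 / 4530, so 6.436 s.
Per-layer time = 6.436 + 10.9 = 17.336 s.
4840 layers × 17.336 s/layer = 83906.24 s, i.e. 23.31 hours.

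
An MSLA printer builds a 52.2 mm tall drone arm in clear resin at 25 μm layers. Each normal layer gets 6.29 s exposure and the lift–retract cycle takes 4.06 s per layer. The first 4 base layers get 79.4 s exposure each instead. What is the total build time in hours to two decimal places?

6.08 hours

Layer count = ceil(52.2 / 0.025) = 2088.
Bottom layers: 4 × (79.4 + 4.06) → 333.84 s.
Remaining layers: 2084 × (6.29 + 4.06) → 21569.4 s.
Sum: 333.84 + 21569.4 = 21903.24 s → 6.08 hours.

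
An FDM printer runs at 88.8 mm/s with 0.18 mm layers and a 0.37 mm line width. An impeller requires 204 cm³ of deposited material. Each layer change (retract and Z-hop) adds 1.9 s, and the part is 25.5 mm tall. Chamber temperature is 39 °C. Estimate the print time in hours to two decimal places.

9.66 hours

Line area: 0.18 × 0.37 → 0.0666 mm².
Toolpath length = 204 cm³ / 0.0666 mm² = 204000 / 0.0666 = 3063063.1 mm.
Extrusion time = 3063063.1 / 88.8, so 34494 s.
Layers = ⌈25.5/0.18⌉ = 142.
Layer-change overhead = 142 × 1.9 = 269.8 s.
Total = 34494 + 269.8 = 34763.8 s = 9.66 hours.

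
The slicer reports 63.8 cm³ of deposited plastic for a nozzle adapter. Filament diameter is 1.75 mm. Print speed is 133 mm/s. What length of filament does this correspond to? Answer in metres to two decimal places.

A = π r² = π × 0.875² = 2.4053 mm².
Length = 63.8 cm³ / 2.4053 mm² = 63800 / 2.4053 = 26524.76 mm = 26.52 m.

26.52 m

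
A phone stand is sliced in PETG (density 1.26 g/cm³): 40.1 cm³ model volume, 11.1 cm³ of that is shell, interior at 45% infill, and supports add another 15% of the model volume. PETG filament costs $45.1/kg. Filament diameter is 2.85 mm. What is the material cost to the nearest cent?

$1.71

Interior volume = 40.1 − 11.1 = 29 cm³.
Infill deposited = 0.45 × 29, so 13.05 cm³.
Support: 0.15 × 40.1 → 6.015 cm³.
Deposited volume = 11.1 + 13.05 + 6.015 = 30.165 cm³.
Mass: 30.165 × 1.26 → 38.0079 g.
At $45.1/kg: 38.0079/1000 × 45.1 = $1.71.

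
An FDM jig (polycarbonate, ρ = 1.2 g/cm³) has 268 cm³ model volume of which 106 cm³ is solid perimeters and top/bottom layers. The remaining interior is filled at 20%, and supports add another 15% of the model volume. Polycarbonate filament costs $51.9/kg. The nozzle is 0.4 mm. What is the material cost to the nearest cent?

$11.12

Interior volume = 268 − 106, so 162 cm³.
Deposited infill = 0.20 × 162 = 32.4 cm³.
Support = 0.15 × 268 = 40.2 cm³.
Deposited volume = 106 + 32.4 + 40.2, so 178.6 cm³.
Mass = 178.6 × 1.2 = 214.32 g.
At $51.9/kg: 214.32/1000 × 51.9 = $11.12.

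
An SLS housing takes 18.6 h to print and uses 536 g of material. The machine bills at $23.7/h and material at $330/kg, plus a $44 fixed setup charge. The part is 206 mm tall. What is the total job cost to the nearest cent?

Machine cost: 23.7 × 18.6 → $440.82.
Feedstock cost = 330 × 536/1000 = $176.88.
Total = 440.82 + 176.88 + 44 = $661.70.

$661.70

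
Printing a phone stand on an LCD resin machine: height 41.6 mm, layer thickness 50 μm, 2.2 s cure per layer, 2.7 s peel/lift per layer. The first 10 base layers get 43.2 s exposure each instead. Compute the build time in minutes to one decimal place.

Layers = ⌈41.6/0.05⌉ = 832.
Base layers = 10 × (43.2 + 2.7), so 459 s.
Remaining layers = 822 × (2.2 + 2.7) = 4027.8 s.
Total = 459 + 4027.8 = 4486.8 s = 74.8 minutes.

74.8 minutes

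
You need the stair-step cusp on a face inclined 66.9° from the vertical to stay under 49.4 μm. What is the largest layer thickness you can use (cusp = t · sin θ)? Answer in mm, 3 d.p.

sin(66.9°) = 0.9198; t_max = 0.0494/0.9198 = 0.054 mm.

0.054 mm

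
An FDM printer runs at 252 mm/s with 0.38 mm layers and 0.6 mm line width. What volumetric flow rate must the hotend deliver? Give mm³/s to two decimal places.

57.46

A: 0.38 × 0.6 → 0.228 mm².
Volumetric flow = 252 × 0.228 = 57.46 mm³/s.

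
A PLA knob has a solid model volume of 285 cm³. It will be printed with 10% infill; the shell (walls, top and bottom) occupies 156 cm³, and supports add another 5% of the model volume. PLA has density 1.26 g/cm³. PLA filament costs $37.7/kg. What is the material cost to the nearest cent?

$8.70

Interior volume: 285 − 156 → 129 cm³.
Deposited infill = 0.10 × 129 = 12.9 cm³.
Support = 0.05 × 285, so 14.25 cm³.
Total printed volume: 156 + 12.9 + 14.25 → 183.15 cm³.
Mass = 183.15 × 1.26, so 230.769 g.
Cost = 230.769 g / 1000 × $37.7/kg = $8.70.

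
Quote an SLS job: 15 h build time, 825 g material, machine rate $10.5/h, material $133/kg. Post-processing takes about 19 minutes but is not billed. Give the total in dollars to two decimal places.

$267.23

Machine cost: 10.5 × 15 → $157.50.
Material charge = 133 × 825/1000 = $109.725.
Job cost: 157.50 + 109.725 = 267.225 ≈ $267.23.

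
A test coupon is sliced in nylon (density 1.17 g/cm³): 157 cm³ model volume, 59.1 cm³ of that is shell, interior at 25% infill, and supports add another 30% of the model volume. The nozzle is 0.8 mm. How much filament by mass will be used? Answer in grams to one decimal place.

152.9 g

Infill region = 157 − 59.1 = 97.9 cm³.
Infill volume: 0.25 × 97.9 → 24.475 cm³.
Support: 0.30 × 157 → 47.1 cm³.
Total printed volume: 59.1 + 24.475 + 47.1 → 130.675 cm³.
Mass = 130.675 × 1.17 = 152.88975 g.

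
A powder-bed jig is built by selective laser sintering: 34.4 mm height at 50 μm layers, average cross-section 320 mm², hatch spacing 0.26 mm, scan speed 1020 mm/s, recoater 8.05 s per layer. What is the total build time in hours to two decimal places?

1.77 hours

Layer count = ceil(34.4 / 0.05) = 688.
Hatch length per layer = 320 / 0.26 = 1230.8 mm.
Scan time per layer: 1230.8 / 1020 → 1.2067 s.
Time per layer = 1.2067 + 8.05 = 9.2567 s.
Build time = 688 × 9.2567 = 6368.6096 s = 1.77 hours.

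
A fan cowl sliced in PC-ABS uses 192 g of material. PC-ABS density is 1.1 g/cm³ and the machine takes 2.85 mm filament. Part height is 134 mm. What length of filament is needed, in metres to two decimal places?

Extruded volume: 192/1.1 = 174.5455 cm³ (174545.5 mm³).
Filament cross-section = π × (2.85/2)² = 6.3794 mm².
L = V/A = 174545.5/6.3794 = 27360.8 mm → 27.36 m.

27.36 m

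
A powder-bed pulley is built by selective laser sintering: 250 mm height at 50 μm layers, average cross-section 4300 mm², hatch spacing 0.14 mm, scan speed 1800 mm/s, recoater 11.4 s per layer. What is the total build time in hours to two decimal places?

Layers = ⌈250/0.05⌉ = 5000.
Hatch length per layer = 4300 / 0.14, so 30714.3 mm.
Laser time per layer = 30714.3 / 1800 = 17.0635 s.
Layer cycle: 17.0635 + 11.4 → 28.4635 s.
Total: 5000 × 28.4635 s = 142317.5 s → 39.53 hours.

39.53 hours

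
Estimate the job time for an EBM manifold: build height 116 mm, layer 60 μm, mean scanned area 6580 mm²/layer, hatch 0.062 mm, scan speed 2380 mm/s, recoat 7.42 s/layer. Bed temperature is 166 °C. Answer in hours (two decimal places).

27.94 hours

Layer count = ceil(116 / 0.06) = 1934.
Hatch length per layer: 6580 / 0.062 → 106129 mm.
Beam time per layer: 106129 / 2380 → 44.592 s.
Per-layer time: 44.592 + 7.42 → 52.012 s.
1934 layers × 52.012 s/layer = 100591.208 s, i.e. 27.94 hours.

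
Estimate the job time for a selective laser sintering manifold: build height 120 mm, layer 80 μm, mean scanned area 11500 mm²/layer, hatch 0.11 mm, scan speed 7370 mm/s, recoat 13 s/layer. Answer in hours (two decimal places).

Layer count = ceil(120 / 0.08) = 1500.
Hatch length per layer = 11500 / 0.11 = 104545.5 mm.
Per-layer scan time = 104545.5 / 7370 = 14.1853 s.
Per-layer time = 14.1853 + 13 = 27.1853 s.
Total: 1500 × 27.1853 s = 40777.95 s → 11.33 hours.

11.33 hours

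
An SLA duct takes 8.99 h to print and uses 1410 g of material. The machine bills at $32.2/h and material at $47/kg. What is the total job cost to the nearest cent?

$355.75

Machine-time cost: 32.2 × 8.99 → $289.478.
Material cost = 47 × 1410/1000, so $66.27.
Total = 289.478 + 66.27 = 355.748 ≈ $355.75.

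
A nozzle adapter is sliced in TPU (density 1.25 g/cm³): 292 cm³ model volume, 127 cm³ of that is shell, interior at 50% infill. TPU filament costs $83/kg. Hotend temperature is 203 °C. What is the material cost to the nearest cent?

$21.74

Infill region: 292 − 127 → 165 cm³.
Infill volume = 0.50 × 165 = 82.5 cm³.
Total printed volume = 127 + 82.5, so 209.5 cm³.
Mass = 209.5 × 1.25 = 261.875 g.
Cost = 261.875 g / 1000 × $83/kg = $21.74.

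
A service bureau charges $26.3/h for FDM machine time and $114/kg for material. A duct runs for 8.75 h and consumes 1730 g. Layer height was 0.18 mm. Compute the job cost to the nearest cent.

$427.35

Time charge: 26.3 × 8.75 → $230.125.
Material cost = 114 × 1730/1000, so $197.22.
Job cost: 230.125 + 197.22 = 427.345 ≈ $427.35.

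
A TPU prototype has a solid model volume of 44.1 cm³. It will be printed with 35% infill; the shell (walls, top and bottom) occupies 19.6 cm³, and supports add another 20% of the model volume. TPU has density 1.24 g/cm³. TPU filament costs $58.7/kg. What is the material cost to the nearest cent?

$2.69

Volume inside the shell = 44.1 − 19.6 = 24.5 cm³.
Deposited infill = 0.35 × 24.5, so 8.575 cm³.
Support = 0.20 × 44.1 = 8.82 cm³.
Total printed volume = 19.6 + 8.575 + 8.82, so 36.995 cm³.
Mass = 36.995 × 1.24, so 45.8738 g.
Cost = 45.8738 g / 1000 × $58.7/kg = $2.69.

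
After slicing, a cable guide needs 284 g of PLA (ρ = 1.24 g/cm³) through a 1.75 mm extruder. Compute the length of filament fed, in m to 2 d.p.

95.22 m

Volume = 284 g / 1.24 g·cm⁻³ = 229.0323 cm³ = 229032.3 mm³.
A = π r² = π × 0.875² = 2.4053 mm².
Length = 229032.3 / 2.4053 = 95219.85 mm = 95.22 m.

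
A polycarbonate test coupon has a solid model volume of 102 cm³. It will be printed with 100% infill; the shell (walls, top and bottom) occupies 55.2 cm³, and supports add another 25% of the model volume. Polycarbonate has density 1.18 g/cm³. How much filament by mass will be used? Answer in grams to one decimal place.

150.5 g

Volume inside the shell = 102 − 55.2, so 46.8 cm³.
Infill deposited: 1.00 × 46.8 → 46.8 cm³.
Support: 0.25 × 102 → 25.5 cm³.
Deposited volume: 55.2 + 46.8 + 25.5 → 127.5 cm³.
Mass = 127.5 × 1.18, so 150.45 g.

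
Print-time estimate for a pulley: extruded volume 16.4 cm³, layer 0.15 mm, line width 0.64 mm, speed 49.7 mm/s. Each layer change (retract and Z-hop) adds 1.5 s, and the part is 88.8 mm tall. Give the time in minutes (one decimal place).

72.1 minutes

Bead cross-section = 0.15 × 0.64 = 0.096 mm².
Path length: 16400 mm³ / 0.096 mm² → 170833.3 mm.
Print-move time = 170833.3 / 49.7, so 3437.3 s.
Layers = ⌈88.8/0.15⌉ = 592.
Z-hop total: 592 × 1.5 → 888 s.
Total = 3437.3 + 888 = 4325.3 s = 72.1 minutes.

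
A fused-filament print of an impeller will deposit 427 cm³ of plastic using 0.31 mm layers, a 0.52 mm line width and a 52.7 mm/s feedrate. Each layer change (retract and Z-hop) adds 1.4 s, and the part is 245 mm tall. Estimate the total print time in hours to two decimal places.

14.27 hours

Line area: 0.31 × 0.52 → 0.1612 mm².
Path length: 427000 mm³ / 0.1612 mm² → 2648883.4 mm.
Extrusion time = 2648883.4 / 52.7, so 50263.4 s.
Layer count = ceil(245 / 0.31) = 791.
Z-hop total = 791 × 1.4, so 1107.4 s.
Altogether 50263.4 + 1107.4 = 51370.8 s, i.e. 14.27 hours.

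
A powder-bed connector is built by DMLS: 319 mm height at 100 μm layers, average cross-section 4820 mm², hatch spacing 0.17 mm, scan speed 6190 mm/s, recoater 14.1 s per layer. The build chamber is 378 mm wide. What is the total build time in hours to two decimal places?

Layers = ⌈319/0.1⌉ = 3190.
Per-layer scan distance = 4820 / 0.17, so 28352.9 mm.
Scan time per layer: 28352.9 / 6190 → 4.5804 s.
Time per layer = 4.5804 + 14.1, so 18.6804 s.
Build time = 3190 × 18.6804 = 59590.476 s = 16.55 hours.

16.55 hours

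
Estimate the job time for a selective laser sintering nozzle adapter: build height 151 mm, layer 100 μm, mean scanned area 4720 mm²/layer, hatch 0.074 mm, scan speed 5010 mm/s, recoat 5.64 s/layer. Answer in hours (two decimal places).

7.71 hours

Layer count = ceil(151 / 0.1) = 1510.
Scan path per layer: 4720 / 0.074 → 63783.8 mm.
Per-layer scan time = 63783.8 / 5010 = 12.7313 s.
Per-layer time: 12.7313 + 5.64 → 18.3713 s.
Build time = 1510 × 18.3713 = 27740.663 s = 7.71 hours.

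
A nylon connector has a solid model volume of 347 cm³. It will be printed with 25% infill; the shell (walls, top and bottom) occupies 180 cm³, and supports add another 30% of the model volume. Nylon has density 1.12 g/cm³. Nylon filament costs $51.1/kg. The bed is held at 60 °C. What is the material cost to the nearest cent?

$18.65

Infill region: 347 − 180 → 167 cm³.
Deposited infill = 0.25 × 167, so 41.75 cm³.
Support = 0.30 × 347 = 104.1 cm³.
Total extruded: 180 + 41.75 + 104.1 → 325.85 cm³.
Mass = 325.85 × 1.12 = 364.952 g.
Cost = 364.952 g / 1000 × $51.1/kg = $18.65.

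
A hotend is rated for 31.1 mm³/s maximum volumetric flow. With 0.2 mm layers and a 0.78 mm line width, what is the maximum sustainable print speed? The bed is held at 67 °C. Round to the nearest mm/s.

Bead cross-section = 0.2 × 0.78 = 0.156 mm².
Max speed = 31.1 / 0.156 = 199.36 ≈ 199 mm/s.

199 mm/s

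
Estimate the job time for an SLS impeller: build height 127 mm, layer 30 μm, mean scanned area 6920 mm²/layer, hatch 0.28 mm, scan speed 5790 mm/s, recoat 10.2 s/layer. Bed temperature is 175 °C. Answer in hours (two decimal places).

Layers = ⌈127/0.03⌉ = 4234.
Per-layer scan distance = 6920 / 0.28, so 24714.3 mm.
Scan time per layer: 24714.3 / 5790 → 4.2684 s.
Time per layer = 4.2684 + 10.2 = 14.4684 s.
4234 layers × 14.4684 s/layer = 61259.2056 s, i.e. 17.02 hours.

17.02 hours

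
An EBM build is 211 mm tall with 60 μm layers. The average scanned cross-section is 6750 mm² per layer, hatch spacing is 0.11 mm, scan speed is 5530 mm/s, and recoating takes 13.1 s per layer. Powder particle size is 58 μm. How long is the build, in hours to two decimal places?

23.64 hours

Layer count = ceil(211 / 0.06) = 3517.
Hatch length per layer: 6750 / 0.11 → 61363.6 mm.
Beam time per layer = 61363.6 / 5530 = 11.0965 s.
Time per layer = 11.0965 + 13.1 = 24.1965 s.
Build time = 3517 × 24.1965 = 85099.0905 s = 23.64 hours.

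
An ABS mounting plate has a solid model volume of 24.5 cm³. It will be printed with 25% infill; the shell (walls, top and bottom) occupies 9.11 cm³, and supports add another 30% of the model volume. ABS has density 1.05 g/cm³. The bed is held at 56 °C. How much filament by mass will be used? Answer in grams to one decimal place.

21.3 g

Volume inside the shell: 24.5 − 9.11 → 15.39 cm³.
Infill volume = 0.25 × 15.39 = 3.8475 cm³.
Support = 0.30 × 24.5 = 7.35 cm³.
Total printed volume = 9.11 + 3.8475 + 7.35, so 20.3075 cm³.
Mass: 20.3075 × 1.05 → 21.322875 g.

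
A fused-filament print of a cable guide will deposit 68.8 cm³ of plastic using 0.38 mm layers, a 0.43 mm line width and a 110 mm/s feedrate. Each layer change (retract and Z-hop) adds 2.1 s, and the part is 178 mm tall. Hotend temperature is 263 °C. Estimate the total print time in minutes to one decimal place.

80.2 minutes

Line area = 0.38 × 0.43, so 0.1634 mm².
Toolpath length = 68.8 cm³ / 0.1634 mm² = 68800 / 0.1634 = 421052.6 mm.
Extrusion time: 421052.6 / 110 → 3827.8 s.
Layer count = ceil(178 / 0.38) = 469.
Non-print overhead: 469 × 2.1 → 984.9 s.
Altogether 3827.8 + 984.9 = 4812.7 s, i.e. 80.2 minutes.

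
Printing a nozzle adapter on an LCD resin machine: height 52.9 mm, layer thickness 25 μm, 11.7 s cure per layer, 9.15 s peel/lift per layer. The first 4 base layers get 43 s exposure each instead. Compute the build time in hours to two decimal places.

Layer count = ceil(52.9 / 0.025) = 2116.
Base layers: 4 × (43 + 9.15) → 208.6 s.
Remaining layers = 2112 × (11.7 + 9.15), so 44035.2 s.
Total = 208.6 + 44035.2 = 44243.8 s = 12.29 hours.

12.29 hours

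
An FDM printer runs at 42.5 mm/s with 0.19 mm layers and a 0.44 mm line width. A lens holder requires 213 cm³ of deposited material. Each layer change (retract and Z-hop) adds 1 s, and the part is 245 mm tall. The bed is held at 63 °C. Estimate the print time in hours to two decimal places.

Extrusion cross-section: 0.19 × 0.44 → 0.0836 mm².
Path length: 213000 mm³ / 0.0836 mm² → 2547846.9 mm.
Time extruding = 2547846.9 / 42.5, so 59949.3 s.
Layer count = ceil(245 / 0.19) = 1290.
Non-print overhead = 1290 × 1, so 1290 s.
Total = 59949.3 + 1290 = 61239.3 s = 17.01 hours.

17.01 hours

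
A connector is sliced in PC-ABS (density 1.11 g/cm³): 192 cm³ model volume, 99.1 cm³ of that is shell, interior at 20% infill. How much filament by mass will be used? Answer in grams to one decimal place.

130.6 g

Volume inside the shell = 192 − 99.1, so 92.9 cm³.
Deposited infill = 0.20 × 92.9 = 18.58 cm³.
Deposited volume: 99.1 + 18.58 → 117.68 cm³.
Mass = 117.68 × 1.11, so 130.6248 g.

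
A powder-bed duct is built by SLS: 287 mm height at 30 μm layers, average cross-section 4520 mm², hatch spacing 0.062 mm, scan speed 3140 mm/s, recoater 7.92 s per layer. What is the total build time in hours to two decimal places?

82.75 hours

Layers = ⌈287/0.03⌉ = 9567.
Scan path per layer = 4520 / 0.062 = 72903.2 mm.
Scan time per layer = 72903.2 / 3140, so 23.2176 s.
Per-layer time: 23.2176 + 7.92 → 31.1376 s.
Build time = 9567 × 31.1376 = 297893.4192 s = 82.75 hours.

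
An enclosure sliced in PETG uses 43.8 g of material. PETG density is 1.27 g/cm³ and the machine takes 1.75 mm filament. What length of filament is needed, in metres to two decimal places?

14.34 m

Extruded volume: 43.8/1.27 = 34.4882 cm³ (34488.2 mm³).
Filament cross-section = π × (1.75/2)² = 2.4053 mm².
Length = 34488.2 / 2.4053 = 14338.42 mm = 14.34 m.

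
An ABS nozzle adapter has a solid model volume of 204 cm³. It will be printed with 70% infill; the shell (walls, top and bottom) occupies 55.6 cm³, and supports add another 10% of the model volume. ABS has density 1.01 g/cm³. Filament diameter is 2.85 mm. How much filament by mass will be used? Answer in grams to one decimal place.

181.7 g

Infill region = 204 − 55.6, so 148.4 cm³.
Infill deposited = 0.70 × 148.4 = 103.88 cm³.
Support = 0.10 × 204 = 20.4 cm³.
Total extruded: 55.6 + 103.88 + 20.4 → 179.88 cm³.
Mass: 179.88 × 1.01 → 181.6788 g.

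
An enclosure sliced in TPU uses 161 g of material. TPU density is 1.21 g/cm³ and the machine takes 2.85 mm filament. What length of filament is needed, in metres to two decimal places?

Volume = 161 g / 1.21 g·cm⁻³ = 133.0579 cm³ = 133057.9 mm³.
Cross-section of 2.85 mm filament: π·(2.85/2)² = 6.3794 mm².
L = V/A = 133057.9/6.3794 = 20857.43 mm → 20.86 m.

20.86 m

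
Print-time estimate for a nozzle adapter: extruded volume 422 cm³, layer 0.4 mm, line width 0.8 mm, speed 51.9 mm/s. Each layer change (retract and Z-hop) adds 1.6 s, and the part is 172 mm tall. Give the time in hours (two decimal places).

7.25 hours

Line area = 0.4 × 0.8 = 0.32 mm².
Path length: 422000 mm³ / 0.32 mm² → 1318750 mm.
Print-move time = 1318750 / 51.9, so 25409.4 s.
Layer count = ceil(172 / 0.4) = 430.
Z-hop total: 430 × 1.6 → 688 s.
Altogether 25409.4 + 688 = 26097.4 s, i.e. 7.25 hours.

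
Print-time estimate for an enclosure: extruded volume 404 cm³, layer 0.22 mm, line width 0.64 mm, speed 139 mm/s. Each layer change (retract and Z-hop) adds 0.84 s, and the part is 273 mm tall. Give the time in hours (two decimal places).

6.02 hours

Extrusion cross-section: 0.22 × 0.64 → 0.1408 mm².
Total extruded path = 404000/0.1408 = 2869318.2 mm.
Print-move time = 2869318.2 / 139 = 20642.6 s.
Number of layers: 273 / 0.22 → 1241 (rounded up).
Z-hop total: 1241 × 0.84 → 1042.44 s.
Altogether 20642.6 + 1042.44 = 21685.04 s, i.e. 6.02 hours.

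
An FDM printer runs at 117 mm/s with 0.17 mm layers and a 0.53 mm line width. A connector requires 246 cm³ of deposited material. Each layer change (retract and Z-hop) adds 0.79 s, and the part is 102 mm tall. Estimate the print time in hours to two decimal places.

6.61 hours

Extrusion cross-section: 0.17 × 0.53 → 0.0901 mm².
Path length: 246000 mm³ / 0.0901 mm² → 2730299.7 mm.
Time extruding = 2730299.7 / 117, so 23335.9 s.
Layers = ⌈102/0.17⌉ = 600.
Layer-change overhead = 600 × 0.79, so 474 s.
Altogether 23335.9 + 474 = 23809.9 s, i.e. 6.61 hours.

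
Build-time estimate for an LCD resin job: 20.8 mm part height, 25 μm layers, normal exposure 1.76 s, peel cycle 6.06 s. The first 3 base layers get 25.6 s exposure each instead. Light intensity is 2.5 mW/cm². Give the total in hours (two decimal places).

1.83 hours

Layers = ⌈20.8/0.025⌉ = 832.
Bottom layers = 3 × (25.6 + 6.06) = 94.98 s.
Regular layers: 829 × (1.76 + 6.06) → 6482.78 s.
Total = 94.98 + 6482.78 = 6577.76 s = 1.83 hours.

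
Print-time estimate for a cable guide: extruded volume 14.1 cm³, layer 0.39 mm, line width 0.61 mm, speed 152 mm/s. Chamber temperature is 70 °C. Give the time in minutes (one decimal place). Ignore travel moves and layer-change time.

Extrusion cross-section = 0.39 × 0.61 = 0.2379 mm².
Path length: 14100 mm³ / 0.2379 mm² → 59268.6 mm.
Time extruding = 59268.6 / 152, so 389.9 s.
In the requested units: 389.9 s = 6.5 minutes.

6.5 minutes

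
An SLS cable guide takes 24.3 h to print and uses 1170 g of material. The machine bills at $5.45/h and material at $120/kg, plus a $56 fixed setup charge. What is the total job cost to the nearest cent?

Time charge = 5.45 × 24.3 = $132.435.
Feedstock cost: 120 × 1170/1000 → $140.40.
Adding setup: 132.435 + 140.40 + 56 → 328.835 ≈ $328.84.

$328.84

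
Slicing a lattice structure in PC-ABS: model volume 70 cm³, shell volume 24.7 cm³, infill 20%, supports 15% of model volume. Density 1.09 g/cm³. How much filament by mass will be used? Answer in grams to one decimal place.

48.2 g

Infill region = 70 − 24.7 = 45.3 cm³.
Infill deposited = 0.20 × 45.3, so 9.06 cm³.
Support = 0.15 × 70, so 10.5 cm³.
Total printed volume = 24.7 + 9.06 + 10.5 = 44.26 cm³.
Mass: 44.26 × 1.09 → 48.2434 g.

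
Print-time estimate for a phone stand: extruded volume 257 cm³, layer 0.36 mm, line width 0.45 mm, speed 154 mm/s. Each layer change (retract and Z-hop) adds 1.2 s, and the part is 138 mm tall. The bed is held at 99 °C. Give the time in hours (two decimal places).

2.99 hours

Extrusion cross-section = 0.36 × 0.45 = 0.162 mm².
Total extruded path = 257000/0.162 = 1586419.8 mm.
Extrusion time = 1586419.8 / 154, so 10301.4 s.
Number of layers: 138 / 0.36 → 384 (rounded up).
Layer-change overhead: 384 × 1.2 → 460.8 s.
Altogether 10301.4 + 460.8 = 10762.2 s, i.e. 2.99 hours.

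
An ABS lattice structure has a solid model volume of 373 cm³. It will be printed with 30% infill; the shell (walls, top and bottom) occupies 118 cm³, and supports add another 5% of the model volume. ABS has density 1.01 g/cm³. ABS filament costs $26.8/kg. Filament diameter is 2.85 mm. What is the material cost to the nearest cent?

Volume inside the shell = 373 − 118 = 255 cm³.
Deposited infill = 0.30 × 255, so 76.5 cm³.
Support: 0.05 × 373 → 18.65 cm³.
Total extruded = 118 + 76.5 + 18.65 = 213.15 cm³.
Mass = 213.15 × 1.01, so 215.2815 g.
Cost = 215.2815 g / 1000 × $26.8/kg = $5.77.

$5.77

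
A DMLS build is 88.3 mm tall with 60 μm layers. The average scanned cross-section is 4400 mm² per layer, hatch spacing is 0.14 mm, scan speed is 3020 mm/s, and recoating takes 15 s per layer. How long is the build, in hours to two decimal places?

Number of layers: 88.3 / 0.06 → 1472 (rounded up).
Scan path per layer = 4400 / 0.14, so 31428.6 mm.
Scan time per layer: 31428.6 / 3020 → 10.4068 s.
Layer cycle: 10.4068 + 15 → 25.4068 s.
1472 layers × 25.4068 s/layer = 37398.8096 s, i.e. 10.39 hours.

10.39 hours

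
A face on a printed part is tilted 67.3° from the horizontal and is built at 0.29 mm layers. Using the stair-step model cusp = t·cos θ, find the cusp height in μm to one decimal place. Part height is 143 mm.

Cusp = layer height × cos(67.3°) = 0.29 × 0.3859 = 0.111911 mm = 111.9 μm.

111.9 μm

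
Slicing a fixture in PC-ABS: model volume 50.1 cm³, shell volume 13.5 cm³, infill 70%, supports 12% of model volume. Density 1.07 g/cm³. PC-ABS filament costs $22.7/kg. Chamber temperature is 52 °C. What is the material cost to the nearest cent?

$1.10

Volume inside the shell = 50.1 − 13.5, so 36.6 cm³.
Infill deposited: 0.70 × 36.6 → 25.62 cm³.
Support = 0.12 × 50.1 = 6.012 cm³.
Total printed volume = 13.5 + 25.62 + 6.012 = 45.132 cm³.
Mass: 45.132 × 1.07 → 48.29124 g.
Cost = 48.29124 g / 1000 × $22.7/kg = $1.10.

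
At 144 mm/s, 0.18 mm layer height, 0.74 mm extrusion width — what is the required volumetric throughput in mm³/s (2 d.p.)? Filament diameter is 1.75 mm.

19.18

Bead cross-section: 0.18 × 0.74 → 0.1332 mm².
Q = v·A = 144 × 0.1332 = 19.18 mm³/s.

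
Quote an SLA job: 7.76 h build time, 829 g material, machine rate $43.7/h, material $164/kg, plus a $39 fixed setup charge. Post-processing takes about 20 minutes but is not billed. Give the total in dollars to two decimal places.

Machine cost: 43.7 × 7.76 → $339.112.
Material charge: 164 × 829/1000 → $135.956.
Total = 339.112 + 135.956 + 39 = 514.068 ≈ $514.07.

$514.07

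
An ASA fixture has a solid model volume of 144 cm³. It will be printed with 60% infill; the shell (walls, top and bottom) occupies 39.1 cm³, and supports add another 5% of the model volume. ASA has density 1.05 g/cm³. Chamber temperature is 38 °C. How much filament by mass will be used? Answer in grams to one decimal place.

Volume inside the shell: 144 − 39.1 → 104.9 cm³.
Infill deposited = 0.60 × 104.9 = 62.94 cm³.
Support: 0.05 × 144 → 7.2 cm³.
Total printed volume: 39.1 + 62.94 + 7.2 → 109.24 cm³.
Mass = 109.24 × 1.05, so 114.702 g.

114.7 g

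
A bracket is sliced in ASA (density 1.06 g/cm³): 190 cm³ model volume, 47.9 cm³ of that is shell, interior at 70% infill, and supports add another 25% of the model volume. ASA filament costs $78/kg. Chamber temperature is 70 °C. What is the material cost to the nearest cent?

Infill region: 190 − 47.9 → 142.1 cm³.
Deposited infill = 0.70 × 142.1 = 99.47 cm³.
Support = 0.25 × 190, so 47.5 cm³.
Total printed volume = 47.9 + 99.47 + 47.5, so 194.87 cm³.
Mass = 194.87 × 1.06 = 206.5622 g.
At $78/kg: 206.5622/1000 × 78 = $16.11.

$16.11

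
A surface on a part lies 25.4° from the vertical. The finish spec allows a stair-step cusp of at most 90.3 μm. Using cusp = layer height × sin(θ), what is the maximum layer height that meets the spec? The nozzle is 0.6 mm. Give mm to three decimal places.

0.211 mm

sin(25.4°) = 0.4289; t_max = 0.0903/0.4289 = 0.211 mm.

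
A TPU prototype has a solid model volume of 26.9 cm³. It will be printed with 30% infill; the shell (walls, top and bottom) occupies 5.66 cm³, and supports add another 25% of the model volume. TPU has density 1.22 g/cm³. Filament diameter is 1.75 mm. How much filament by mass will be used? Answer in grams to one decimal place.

Interior volume: 26.9 − 5.66 → 21.24 cm³.
Infill deposited: 0.30 × 21.24 → 6.372 cm³.
Support: 0.25 × 26.9 → 6.725 cm³.
Total extruded = 5.66 + 6.372 + 6.725, so 18.757 cm³.
Mass = 18.757 × 1.22, so 22.88354 g.

22.9 g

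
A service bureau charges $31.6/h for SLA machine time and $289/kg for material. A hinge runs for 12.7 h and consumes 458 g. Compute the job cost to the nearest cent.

$533.68

Machine-time cost: 31.6 × 12.7 → $401.32.
Material cost = 289 × 458/1000, so $132.362.
Job cost: 401.32 + 132.362 = 533.682 ≈ $533.68.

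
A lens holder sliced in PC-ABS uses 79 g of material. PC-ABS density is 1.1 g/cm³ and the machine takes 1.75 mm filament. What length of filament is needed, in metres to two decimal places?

Extruded volume: 79/1.1 = 71.8182 cm³ (71818.2 mm³).
Cross-section of 1.75 mm filament: π·(1.75/2)² = 2.4053 mm².
Length = 71818.2 / 2.4053 = 29858.31 mm = 29.86 m.

29.86 m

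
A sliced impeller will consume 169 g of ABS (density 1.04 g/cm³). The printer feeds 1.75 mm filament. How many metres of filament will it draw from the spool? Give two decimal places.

67.56 m

Extruded volume: 169/1.04 = 162.5 cm³ (162500 mm³).
Filament cross-section = π × (1.75/2)² = 2.4053 mm².
Length = 162500 / 2.4053 = 67559.14 mm = 67.56 m.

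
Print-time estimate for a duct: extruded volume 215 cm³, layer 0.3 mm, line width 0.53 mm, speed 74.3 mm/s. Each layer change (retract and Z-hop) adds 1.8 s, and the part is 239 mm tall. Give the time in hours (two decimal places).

Line area = 0.3 × 0.53, so 0.159 mm².
Toolpath length = 215 cm³ / 0.159 mm² = 215000 / 0.159 = 1352201.3 mm.
Print-move time = 1352201.3 / 74.3 = 18199.2 s.
Number of layers: 239 / 0.3 → 797 (rounded up).
Non-print overhead = 797 × 1.8 = 1434.6 s.
Altogether 18199.2 + 1434.6 = 19633.8 s, i.e. 5.45 hours.

5.45 hours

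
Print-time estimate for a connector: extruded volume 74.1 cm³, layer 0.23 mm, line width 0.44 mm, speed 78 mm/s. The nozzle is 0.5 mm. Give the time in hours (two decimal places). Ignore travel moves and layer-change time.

2.61 hours

Extrusion cross-section = 0.23 × 0.44 = 0.1012 mm².
Path length: 74100 mm³ / 0.1012 mm² → 732213.4 mm.
Extrusion time: 732213.4 / 78 → 9387.4 s.
9387.4 s = 2.61 hours.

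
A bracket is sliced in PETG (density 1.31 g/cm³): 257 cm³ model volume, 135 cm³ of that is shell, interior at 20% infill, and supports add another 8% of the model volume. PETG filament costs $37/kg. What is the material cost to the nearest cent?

$8.72

Infill region: 257 − 135 → 122 cm³.
Infill deposited = 0.20 × 122 = 24.4 cm³.
Support: 0.08 × 257 → 20.56 cm³.
Total printed volume = 135 + 24.4 + 20.56, so 179.96 cm³.
Mass = 179.96 × 1.31 = 235.7476 g.
Cost = 235.7476 g / 1000 × $37/kg = $8.72.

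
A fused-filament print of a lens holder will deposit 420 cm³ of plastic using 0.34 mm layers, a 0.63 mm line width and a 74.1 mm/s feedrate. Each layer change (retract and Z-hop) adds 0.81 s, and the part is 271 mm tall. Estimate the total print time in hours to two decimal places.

Extrusion cross-section: 0.34 × 0.63 → 0.2142 mm².
Path length: 420000 mm³ / 0.2142 mm² → 1960784.3 mm.
Extrusion time: 1960784.3 / 74.1 → 26461.3 s.
Layer count = ceil(271 / 0.34) = 798.
Non-print overhead: 798 × 0.81 → 646.38 s.
Total = 26461.3 + 646.38 = 27107.68 s = 7.53 hours.

7.53 hours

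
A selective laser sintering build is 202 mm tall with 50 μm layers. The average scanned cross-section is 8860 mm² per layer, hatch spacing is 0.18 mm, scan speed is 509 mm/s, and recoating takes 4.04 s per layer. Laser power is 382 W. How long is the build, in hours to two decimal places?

Layers = ⌈202/0.05⌉ = 4040.
Per-layer scan distance = 8860 / 0.18, so 49222.2 mm.
Per-layer scan time: 49222.2 / 509 → 96.7037 s.
Time per layer = 96.7037 + 4.04, so 100.7437 s.
Total: 4040 × 100.7437 s = 407004.548 s → 113.06 hours.

113.06 hours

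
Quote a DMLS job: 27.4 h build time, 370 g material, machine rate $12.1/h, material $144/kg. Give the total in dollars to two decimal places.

Machine-time cost = 12.1 × 27.4, so $331.54.
Material charge = 144 × 370/1000, so $53.28.
Total = 331.54 + 53.28 = $384.82.

$384.82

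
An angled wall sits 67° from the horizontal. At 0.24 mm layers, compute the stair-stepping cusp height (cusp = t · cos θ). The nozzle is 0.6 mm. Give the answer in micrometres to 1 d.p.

93.8 μm

Cusp = layer height × cos(67°) = 0.24 × 0.3907 = 0.093768 mm = 93.8 μm.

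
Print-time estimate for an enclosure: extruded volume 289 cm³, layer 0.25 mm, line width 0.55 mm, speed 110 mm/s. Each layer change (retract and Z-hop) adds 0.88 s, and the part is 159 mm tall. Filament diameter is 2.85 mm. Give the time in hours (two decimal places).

Line area: 0.25 × 0.55 → 0.1375 mm².
Total extruded path = 289000/0.1375 = 2101818.2 mm.
Extrusion time = 2101818.2 / 110, so 19107.4 s.
Number of layers: 159 / 0.25 → 636 (rounded up).
Z-hop total: 636 × 0.88 → 559.68 s.
Total = 19107.4 + 559.68 = 19667.08 s = 5.46 hours.

5.46 hours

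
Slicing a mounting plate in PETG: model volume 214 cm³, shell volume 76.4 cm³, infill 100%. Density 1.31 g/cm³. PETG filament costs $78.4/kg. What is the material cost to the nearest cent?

Interior volume = 214 − 76.4 = 137.6 cm³.
Infill deposited = 1.00 × 137.6, so 137.6 cm³.
Total printed volume: 76.4 + 137.6 → 214 cm³.
Mass: 214 × 1.31 → 280.34 g.
Cost = 280.34 g / 1000 × $78.4/kg = $21.98.

$21.98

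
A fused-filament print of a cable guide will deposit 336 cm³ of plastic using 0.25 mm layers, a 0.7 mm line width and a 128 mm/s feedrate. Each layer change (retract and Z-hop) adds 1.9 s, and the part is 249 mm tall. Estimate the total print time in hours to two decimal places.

4.69 hours

Bead cross-section = 0.25 × 0.7 = 0.175 mm².
Total extruded path = 336000/0.175 = 1920000 mm.
Time extruding = 1920000 / 128, so 15000 s.
Layers = ⌈249/0.25⌉ = 996.
Layer-change overhead = 996 × 1.9, so 1892.4 s.
Altogether 15000 + 1892.4 = 16892.4 s, i.e. 4.69 hours.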